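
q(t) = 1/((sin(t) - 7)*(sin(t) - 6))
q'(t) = -cos(t)/((sin(t) - 7)*(sin(t) - 6)^2) - cos(t)/((sin(t) - 7)^2*(sin(t) - 6)) = (13 - 2*sin(t))*cos(t)/((sin(t) - 7)^2*(sin(t) - 6)^2)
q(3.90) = 0.02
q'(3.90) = -0.00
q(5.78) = 0.02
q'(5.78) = 0.01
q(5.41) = 0.02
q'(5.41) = 0.00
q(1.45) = 0.03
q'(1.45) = 0.00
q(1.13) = 0.03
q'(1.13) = 0.00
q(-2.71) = 0.02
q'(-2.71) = -0.01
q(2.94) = 0.03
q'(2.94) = -0.01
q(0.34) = 0.03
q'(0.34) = 0.01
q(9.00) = 0.03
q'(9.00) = -0.00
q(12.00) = 0.02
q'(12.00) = 0.00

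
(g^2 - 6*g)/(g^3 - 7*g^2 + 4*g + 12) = g/(g^2 - g - 2)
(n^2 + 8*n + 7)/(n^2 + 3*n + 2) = (n + 7)/(n + 2)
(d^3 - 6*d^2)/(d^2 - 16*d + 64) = d^2*(d - 6)/(d^2 - 16*d + 64)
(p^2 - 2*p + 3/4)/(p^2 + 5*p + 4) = (p^2 - 2*p + 3/4)/(p^2 + 5*p + 4)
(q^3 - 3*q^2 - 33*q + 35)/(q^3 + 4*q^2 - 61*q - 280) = (q^2 - 8*q + 7)/(q^2 - q - 56)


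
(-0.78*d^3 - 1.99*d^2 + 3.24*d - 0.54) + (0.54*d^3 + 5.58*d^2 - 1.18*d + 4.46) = -0.24*d^3 + 3.59*d^2 + 2.06*d + 3.92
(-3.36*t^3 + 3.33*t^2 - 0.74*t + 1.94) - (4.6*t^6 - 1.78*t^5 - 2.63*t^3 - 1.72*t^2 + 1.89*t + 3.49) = -4.6*t^6 + 1.78*t^5 - 0.73*t^3 + 5.05*t^2 - 2.63*t - 1.55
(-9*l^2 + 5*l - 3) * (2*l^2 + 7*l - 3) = -18*l^4 - 53*l^3 + 56*l^2 - 36*l + 9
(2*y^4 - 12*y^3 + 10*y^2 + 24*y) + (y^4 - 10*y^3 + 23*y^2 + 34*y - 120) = 3*y^4 - 22*y^3 + 33*y^2 + 58*y - 120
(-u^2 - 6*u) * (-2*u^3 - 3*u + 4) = 2*u^5 + 12*u^4 + 3*u^3 + 14*u^2 - 24*u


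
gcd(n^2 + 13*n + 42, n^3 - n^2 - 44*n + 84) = n + 7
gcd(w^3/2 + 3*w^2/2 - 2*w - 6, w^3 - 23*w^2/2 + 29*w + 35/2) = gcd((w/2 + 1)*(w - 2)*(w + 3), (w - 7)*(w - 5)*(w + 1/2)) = 1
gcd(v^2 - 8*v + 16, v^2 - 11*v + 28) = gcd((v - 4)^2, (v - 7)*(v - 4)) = v - 4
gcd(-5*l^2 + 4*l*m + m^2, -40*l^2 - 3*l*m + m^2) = 5*l + m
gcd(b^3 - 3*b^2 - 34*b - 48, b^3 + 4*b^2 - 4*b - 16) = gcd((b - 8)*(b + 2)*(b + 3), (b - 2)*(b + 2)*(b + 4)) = b + 2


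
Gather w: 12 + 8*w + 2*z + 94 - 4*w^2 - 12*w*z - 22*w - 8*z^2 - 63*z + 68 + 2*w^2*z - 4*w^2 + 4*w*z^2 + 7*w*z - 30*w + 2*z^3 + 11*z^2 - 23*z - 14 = w^2*(2*z - 8) + w*(4*z^2 - 5*z - 44) + 2*z^3 + 3*z^2 - 84*z + 160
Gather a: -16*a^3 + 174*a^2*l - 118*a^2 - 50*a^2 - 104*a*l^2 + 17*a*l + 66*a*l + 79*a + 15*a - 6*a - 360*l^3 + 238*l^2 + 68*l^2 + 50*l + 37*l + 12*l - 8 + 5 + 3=-16*a^3 + a^2*(174*l - 168) + a*(-104*l^2 + 83*l + 88) - 360*l^3 + 306*l^2 + 99*l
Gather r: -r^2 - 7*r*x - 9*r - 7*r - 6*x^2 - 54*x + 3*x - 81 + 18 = -r^2 + r*(-7*x - 16) - 6*x^2 - 51*x - 63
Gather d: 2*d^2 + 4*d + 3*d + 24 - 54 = 2*d^2 + 7*d - 30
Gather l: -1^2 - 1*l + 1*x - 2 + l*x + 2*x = l*(x - 1) + 3*x - 3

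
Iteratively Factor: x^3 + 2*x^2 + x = (x + 1)*(x^2 + x) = (x + 1)^2*(x)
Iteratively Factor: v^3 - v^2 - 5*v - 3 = (v + 1)*(v^2 - 2*v - 3) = (v + 1)^2*(v - 3)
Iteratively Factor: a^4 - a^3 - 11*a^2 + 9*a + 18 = (a + 1)*(a^3 - 2*a^2 - 9*a + 18) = (a + 1)*(a + 3)*(a^2 - 5*a + 6) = (a - 2)*(a + 1)*(a + 3)*(a - 3)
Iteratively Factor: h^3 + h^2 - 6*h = (h + 3)*(h^2 - 2*h) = h*(h + 3)*(h - 2)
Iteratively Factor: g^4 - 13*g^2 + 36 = (g + 2)*(g^3 - 2*g^2 - 9*g + 18) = (g - 3)*(g + 2)*(g^2 + g - 6) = (g - 3)*(g - 2)*(g + 2)*(g + 3)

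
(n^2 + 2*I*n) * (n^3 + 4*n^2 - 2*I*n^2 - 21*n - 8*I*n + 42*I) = n^5 + 4*n^4 - 17*n^3 + 16*n^2 - 84*n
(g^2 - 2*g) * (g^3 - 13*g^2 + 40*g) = g^5 - 15*g^4 + 66*g^3 - 80*g^2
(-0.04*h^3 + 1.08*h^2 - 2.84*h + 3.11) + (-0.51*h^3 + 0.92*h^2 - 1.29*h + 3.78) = -0.55*h^3 + 2.0*h^2 - 4.13*h + 6.89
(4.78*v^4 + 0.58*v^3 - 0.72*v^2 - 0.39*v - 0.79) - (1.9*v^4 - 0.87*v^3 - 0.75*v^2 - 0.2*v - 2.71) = 2.88*v^4 + 1.45*v^3 + 0.03*v^2 - 0.19*v + 1.92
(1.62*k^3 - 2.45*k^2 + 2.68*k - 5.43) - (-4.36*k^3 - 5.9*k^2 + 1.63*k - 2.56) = 5.98*k^3 + 3.45*k^2 + 1.05*k - 2.87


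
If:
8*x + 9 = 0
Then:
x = -9/8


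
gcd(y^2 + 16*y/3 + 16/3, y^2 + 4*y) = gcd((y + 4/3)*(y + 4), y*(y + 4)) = y + 4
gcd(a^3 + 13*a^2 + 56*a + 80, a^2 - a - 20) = a + 4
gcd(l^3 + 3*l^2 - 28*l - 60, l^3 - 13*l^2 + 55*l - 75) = l - 5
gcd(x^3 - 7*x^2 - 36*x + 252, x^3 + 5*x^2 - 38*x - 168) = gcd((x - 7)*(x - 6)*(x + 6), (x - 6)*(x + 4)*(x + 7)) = x - 6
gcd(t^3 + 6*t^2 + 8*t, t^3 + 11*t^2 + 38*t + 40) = t^2 + 6*t + 8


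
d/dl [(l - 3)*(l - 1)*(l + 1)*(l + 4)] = 4*l^3 + 3*l^2 - 26*l - 1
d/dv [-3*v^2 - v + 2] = -6*v - 1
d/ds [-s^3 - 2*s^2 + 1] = s*(-3*s - 4)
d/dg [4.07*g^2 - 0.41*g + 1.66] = 8.14*g - 0.41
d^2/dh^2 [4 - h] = 0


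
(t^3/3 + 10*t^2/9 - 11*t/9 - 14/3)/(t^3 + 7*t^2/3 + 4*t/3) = (3*t^3 + 10*t^2 - 11*t - 42)/(3*t*(3*t^2 + 7*t + 4))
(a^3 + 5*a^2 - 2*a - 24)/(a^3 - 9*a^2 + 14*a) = (a^2 + 7*a + 12)/(a*(a - 7))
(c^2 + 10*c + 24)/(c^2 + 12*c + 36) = (c + 4)/(c + 6)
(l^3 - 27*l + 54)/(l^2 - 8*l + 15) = (l^2 + 3*l - 18)/(l - 5)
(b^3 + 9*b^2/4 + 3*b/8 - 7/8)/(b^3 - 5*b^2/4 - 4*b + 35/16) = 2*(b + 1)/(2*b - 5)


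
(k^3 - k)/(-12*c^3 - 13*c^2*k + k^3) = (-k^3 + k)/(12*c^3 + 13*c^2*k - k^3)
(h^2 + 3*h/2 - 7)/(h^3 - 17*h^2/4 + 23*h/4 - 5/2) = 2*(2*h + 7)/(4*h^2 - 9*h + 5)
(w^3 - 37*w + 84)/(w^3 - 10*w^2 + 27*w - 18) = (w^2 + 3*w - 28)/(w^2 - 7*w + 6)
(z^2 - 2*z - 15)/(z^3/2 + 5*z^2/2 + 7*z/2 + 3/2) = 2*(z - 5)/(z^2 + 2*z + 1)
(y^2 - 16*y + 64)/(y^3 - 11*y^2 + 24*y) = (y - 8)/(y*(y - 3))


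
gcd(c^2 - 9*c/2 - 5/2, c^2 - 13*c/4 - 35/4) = c - 5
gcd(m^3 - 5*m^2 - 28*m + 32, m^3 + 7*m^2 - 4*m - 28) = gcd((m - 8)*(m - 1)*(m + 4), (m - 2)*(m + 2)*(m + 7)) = 1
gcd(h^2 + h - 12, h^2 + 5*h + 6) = 1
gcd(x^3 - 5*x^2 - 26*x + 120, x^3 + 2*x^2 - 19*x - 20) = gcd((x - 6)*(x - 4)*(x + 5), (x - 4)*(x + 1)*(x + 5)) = x^2 + x - 20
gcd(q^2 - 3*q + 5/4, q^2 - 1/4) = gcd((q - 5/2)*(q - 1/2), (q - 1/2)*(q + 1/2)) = q - 1/2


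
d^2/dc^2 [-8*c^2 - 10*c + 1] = -16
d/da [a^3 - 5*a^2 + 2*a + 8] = 3*a^2 - 10*a + 2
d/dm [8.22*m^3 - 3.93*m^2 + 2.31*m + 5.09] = 24.66*m^2 - 7.86*m + 2.31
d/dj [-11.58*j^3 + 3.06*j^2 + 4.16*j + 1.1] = -34.74*j^2 + 6.12*j + 4.16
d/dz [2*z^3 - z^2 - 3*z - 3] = 6*z^2 - 2*z - 3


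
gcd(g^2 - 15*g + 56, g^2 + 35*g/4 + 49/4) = 1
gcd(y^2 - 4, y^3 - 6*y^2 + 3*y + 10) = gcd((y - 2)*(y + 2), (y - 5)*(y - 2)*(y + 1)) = y - 2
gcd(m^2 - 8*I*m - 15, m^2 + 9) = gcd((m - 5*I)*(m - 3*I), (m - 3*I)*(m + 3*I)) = m - 3*I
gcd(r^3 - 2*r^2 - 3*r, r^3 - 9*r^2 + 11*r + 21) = r^2 - 2*r - 3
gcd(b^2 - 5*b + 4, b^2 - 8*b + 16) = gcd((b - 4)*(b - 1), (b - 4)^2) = b - 4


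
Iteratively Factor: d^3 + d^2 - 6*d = (d)*(d^2 + d - 6) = d*(d + 3)*(d - 2)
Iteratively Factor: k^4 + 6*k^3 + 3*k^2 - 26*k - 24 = (k + 4)*(k^3 + 2*k^2 - 5*k - 6) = (k + 1)*(k + 4)*(k^2 + k - 6) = (k - 2)*(k + 1)*(k + 4)*(k + 3)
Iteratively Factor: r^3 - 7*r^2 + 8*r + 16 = (r + 1)*(r^2 - 8*r + 16) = (r - 4)*(r + 1)*(r - 4)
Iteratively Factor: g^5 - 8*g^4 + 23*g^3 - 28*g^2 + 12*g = (g - 3)*(g^4 - 5*g^3 + 8*g^2 - 4*g) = (g - 3)*(g - 1)*(g^3 - 4*g^2 + 4*g) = g*(g - 3)*(g - 1)*(g^2 - 4*g + 4) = g*(g - 3)*(g - 2)*(g - 1)*(g - 2)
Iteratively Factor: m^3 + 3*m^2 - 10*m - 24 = (m + 4)*(m^2 - m - 6) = (m + 2)*(m + 4)*(m - 3)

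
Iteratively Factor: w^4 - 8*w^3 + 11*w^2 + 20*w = (w - 5)*(w^3 - 3*w^2 - 4*w) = (w - 5)*(w - 4)*(w^2 + w) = w*(w - 5)*(w - 4)*(w + 1)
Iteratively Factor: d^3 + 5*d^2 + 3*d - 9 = (d - 1)*(d^2 + 6*d + 9) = (d - 1)*(d + 3)*(d + 3)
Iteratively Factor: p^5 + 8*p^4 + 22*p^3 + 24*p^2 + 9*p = (p + 1)*(p^4 + 7*p^3 + 15*p^2 + 9*p) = (p + 1)*(p + 3)*(p^3 + 4*p^2 + 3*p) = (p + 1)*(p + 3)^2*(p^2 + p) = (p + 1)^2*(p + 3)^2*(p)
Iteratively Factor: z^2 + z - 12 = (z - 3)*(z + 4)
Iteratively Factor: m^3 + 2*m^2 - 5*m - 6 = (m + 3)*(m^2 - m - 2) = (m - 2)*(m + 3)*(m + 1)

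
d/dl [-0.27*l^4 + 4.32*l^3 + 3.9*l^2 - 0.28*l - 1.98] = -1.08*l^3 + 12.96*l^2 + 7.8*l - 0.28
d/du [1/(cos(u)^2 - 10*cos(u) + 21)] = 2*(cos(u) - 5)*sin(u)/(cos(u)^2 - 10*cos(u) + 21)^2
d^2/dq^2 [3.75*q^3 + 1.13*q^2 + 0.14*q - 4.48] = 22.5*q + 2.26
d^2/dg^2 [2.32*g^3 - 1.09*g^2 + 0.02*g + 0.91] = 13.92*g - 2.18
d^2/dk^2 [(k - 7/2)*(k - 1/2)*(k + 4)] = 6*k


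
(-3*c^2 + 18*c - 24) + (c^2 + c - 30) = -2*c^2 + 19*c - 54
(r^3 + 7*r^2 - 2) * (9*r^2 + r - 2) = 9*r^5 + 64*r^4 + 5*r^3 - 32*r^2 - 2*r + 4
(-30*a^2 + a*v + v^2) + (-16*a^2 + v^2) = -46*a^2 + a*v + 2*v^2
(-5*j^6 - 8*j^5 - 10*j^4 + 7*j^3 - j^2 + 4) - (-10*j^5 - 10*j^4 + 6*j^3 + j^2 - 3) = -5*j^6 + 2*j^5 + j^3 - 2*j^2 + 7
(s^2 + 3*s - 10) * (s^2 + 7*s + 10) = s^4 + 10*s^3 + 21*s^2 - 40*s - 100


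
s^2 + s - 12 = (s - 3)*(s + 4)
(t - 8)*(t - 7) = t^2 - 15*t + 56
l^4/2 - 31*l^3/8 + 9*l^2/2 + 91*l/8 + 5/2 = (l/2 + 1/2)*(l - 5)*(l - 4)*(l + 1/4)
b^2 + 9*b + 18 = (b + 3)*(b + 6)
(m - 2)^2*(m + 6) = m^3 + 2*m^2 - 20*m + 24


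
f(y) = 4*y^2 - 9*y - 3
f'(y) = 8*y - 9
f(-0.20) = -1.04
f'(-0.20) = -10.60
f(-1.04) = 10.69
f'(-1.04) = -17.32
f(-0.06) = -2.45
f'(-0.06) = -9.48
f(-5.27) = 155.52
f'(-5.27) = -51.16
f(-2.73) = 51.38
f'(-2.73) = -30.84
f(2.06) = -4.57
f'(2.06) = 7.48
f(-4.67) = 126.27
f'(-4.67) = -46.36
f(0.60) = -6.96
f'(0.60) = -4.20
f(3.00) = 6.00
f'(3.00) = 15.00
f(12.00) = 465.00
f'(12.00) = 87.00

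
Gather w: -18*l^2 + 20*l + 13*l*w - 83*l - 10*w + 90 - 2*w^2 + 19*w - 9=-18*l^2 - 63*l - 2*w^2 + w*(13*l + 9) + 81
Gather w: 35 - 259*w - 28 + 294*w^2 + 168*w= 294*w^2 - 91*w + 7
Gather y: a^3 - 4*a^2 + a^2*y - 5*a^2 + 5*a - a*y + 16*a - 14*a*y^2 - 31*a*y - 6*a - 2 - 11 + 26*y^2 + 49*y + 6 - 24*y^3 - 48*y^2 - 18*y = a^3 - 9*a^2 + 15*a - 24*y^3 + y^2*(-14*a - 22) + y*(a^2 - 32*a + 31) - 7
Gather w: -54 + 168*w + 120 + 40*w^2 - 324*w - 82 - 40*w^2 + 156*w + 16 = 0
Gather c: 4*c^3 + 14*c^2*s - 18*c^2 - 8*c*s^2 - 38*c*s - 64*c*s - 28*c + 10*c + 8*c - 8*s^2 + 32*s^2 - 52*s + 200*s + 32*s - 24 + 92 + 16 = 4*c^3 + c^2*(14*s - 18) + c*(-8*s^2 - 102*s - 10) + 24*s^2 + 180*s + 84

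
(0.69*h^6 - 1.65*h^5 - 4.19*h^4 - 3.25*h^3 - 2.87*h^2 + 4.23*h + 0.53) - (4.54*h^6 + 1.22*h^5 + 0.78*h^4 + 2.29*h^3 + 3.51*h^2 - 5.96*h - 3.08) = -3.85*h^6 - 2.87*h^5 - 4.97*h^4 - 5.54*h^3 - 6.38*h^2 + 10.19*h + 3.61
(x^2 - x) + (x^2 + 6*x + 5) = 2*x^2 + 5*x + 5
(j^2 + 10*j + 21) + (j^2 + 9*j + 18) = 2*j^2 + 19*j + 39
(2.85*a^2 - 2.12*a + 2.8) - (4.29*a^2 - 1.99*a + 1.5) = -1.44*a^2 - 0.13*a + 1.3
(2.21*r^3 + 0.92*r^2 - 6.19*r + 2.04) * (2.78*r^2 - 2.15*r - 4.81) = 6.1438*r^5 - 2.1939*r^4 - 29.8163*r^3 + 14.5545*r^2 + 25.3879*r - 9.8124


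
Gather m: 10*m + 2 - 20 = 10*m - 18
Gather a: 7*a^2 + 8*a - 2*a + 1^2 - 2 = 7*a^2 + 6*a - 1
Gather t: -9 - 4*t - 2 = -4*t - 11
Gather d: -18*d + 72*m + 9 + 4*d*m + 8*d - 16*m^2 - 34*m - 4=d*(4*m - 10) - 16*m^2 + 38*m + 5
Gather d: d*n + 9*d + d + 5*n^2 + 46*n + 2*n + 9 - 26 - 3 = d*(n + 10) + 5*n^2 + 48*n - 20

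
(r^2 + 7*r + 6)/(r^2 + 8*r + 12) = (r + 1)/(r + 2)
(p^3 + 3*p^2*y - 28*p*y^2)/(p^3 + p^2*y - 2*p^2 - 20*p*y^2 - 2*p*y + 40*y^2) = p*(p + 7*y)/(p^2 + 5*p*y - 2*p - 10*y)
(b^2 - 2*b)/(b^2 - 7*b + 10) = b/(b - 5)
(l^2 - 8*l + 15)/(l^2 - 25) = (l - 3)/(l + 5)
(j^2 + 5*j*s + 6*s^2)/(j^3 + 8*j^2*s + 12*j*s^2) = (j + 3*s)/(j*(j + 6*s))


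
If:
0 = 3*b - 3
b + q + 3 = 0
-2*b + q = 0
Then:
No Solution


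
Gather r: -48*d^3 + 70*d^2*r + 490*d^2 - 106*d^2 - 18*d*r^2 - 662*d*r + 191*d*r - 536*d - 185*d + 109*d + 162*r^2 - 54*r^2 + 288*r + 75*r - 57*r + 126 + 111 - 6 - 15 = -48*d^3 + 384*d^2 - 612*d + r^2*(108 - 18*d) + r*(70*d^2 - 471*d + 306) + 216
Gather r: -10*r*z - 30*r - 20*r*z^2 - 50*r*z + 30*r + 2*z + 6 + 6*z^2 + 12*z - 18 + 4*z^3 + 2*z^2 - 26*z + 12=r*(-20*z^2 - 60*z) + 4*z^3 + 8*z^2 - 12*z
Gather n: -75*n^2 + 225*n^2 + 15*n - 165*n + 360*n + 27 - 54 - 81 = 150*n^2 + 210*n - 108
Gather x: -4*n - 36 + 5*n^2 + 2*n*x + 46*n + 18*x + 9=5*n^2 + 42*n + x*(2*n + 18) - 27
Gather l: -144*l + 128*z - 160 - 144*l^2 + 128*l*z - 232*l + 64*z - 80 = -144*l^2 + l*(128*z - 376) + 192*z - 240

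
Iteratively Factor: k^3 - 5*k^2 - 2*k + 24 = (k - 3)*(k^2 - 2*k - 8) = (k - 4)*(k - 3)*(k + 2)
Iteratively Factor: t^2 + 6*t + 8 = (t + 4)*(t + 2)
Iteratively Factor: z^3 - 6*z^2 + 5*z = (z - 5)*(z^2 - z) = z*(z - 5)*(z - 1)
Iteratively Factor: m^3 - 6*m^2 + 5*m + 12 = (m - 3)*(m^2 - 3*m - 4) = (m - 3)*(m + 1)*(m - 4)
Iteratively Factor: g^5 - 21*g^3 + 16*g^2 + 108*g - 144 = (g + 3)*(g^4 - 3*g^3 - 12*g^2 + 52*g - 48) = (g + 3)*(g + 4)*(g^3 - 7*g^2 + 16*g - 12) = (g - 2)*(g + 3)*(g + 4)*(g^2 - 5*g + 6) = (g - 2)^2*(g + 3)*(g + 4)*(g - 3)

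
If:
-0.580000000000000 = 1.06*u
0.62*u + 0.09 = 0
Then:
No Solution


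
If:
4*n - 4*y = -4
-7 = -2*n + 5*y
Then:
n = -4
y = -3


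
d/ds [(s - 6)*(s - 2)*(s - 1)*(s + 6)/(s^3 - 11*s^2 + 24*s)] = (s^6 - 22*s^5 + 139*s^4 - 360*s^3 + 588*s^2 - 1584*s + 1728)/(s^2*(s^4 - 22*s^3 + 169*s^2 - 528*s + 576))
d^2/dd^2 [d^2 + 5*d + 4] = 2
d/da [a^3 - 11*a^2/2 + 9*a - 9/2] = 3*a^2 - 11*a + 9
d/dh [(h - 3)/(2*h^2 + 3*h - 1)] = (2*h^2 + 3*h - (h - 3)*(4*h + 3) - 1)/(2*h^2 + 3*h - 1)^2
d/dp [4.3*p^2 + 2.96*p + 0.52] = 8.6*p + 2.96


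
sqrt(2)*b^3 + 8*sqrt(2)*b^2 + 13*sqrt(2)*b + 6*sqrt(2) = (b + 1)*(b + 6)*(sqrt(2)*b + sqrt(2))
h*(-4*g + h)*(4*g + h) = -16*g^2*h + h^3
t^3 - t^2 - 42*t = t*(t - 7)*(t + 6)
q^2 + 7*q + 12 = (q + 3)*(q + 4)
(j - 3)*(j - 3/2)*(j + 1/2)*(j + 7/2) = j^4 - j^3/2 - 47*j^2/4 + 81*j/8 + 63/8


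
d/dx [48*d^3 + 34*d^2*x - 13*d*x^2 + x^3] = 34*d^2 - 26*d*x + 3*x^2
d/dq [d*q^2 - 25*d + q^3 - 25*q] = 2*d*q + 3*q^2 - 25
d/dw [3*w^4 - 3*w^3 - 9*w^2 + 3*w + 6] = 12*w^3 - 9*w^2 - 18*w + 3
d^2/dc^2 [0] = 0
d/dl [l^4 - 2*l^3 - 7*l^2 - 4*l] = 4*l^3 - 6*l^2 - 14*l - 4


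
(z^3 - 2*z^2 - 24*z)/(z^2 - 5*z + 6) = z*(z^2 - 2*z - 24)/(z^2 - 5*z + 6)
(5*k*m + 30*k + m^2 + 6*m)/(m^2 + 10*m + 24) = (5*k + m)/(m + 4)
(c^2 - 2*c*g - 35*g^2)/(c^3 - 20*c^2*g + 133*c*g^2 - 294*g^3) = (c + 5*g)/(c^2 - 13*c*g + 42*g^2)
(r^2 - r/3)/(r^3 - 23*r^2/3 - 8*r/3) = (1 - 3*r)/(-3*r^2 + 23*r + 8)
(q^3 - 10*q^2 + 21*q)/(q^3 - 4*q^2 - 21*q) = (q - 3)/(q + 3)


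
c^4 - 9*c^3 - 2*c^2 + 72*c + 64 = (c - 8)*(c - 4)*(c + 1)*(c + 2)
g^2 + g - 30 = (g - 5)*(g + 6)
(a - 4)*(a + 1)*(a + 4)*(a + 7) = a^4 + 8*a^3 - 9*a^2 - 128*a - 112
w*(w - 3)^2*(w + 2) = w^4 - 4*w^3 - 3*w^2 + 18*w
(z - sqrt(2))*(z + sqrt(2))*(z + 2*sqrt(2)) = z^3 + 2*sqrt(2)*z^2 - 2*z - 4*sqrt(2)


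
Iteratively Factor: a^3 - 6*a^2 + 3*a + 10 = (a - 2)*(a^2 - 4*a - 5) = (a - 2)*(a + 1)*(a - 5)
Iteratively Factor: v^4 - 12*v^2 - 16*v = (v + 2)*(v^3 - 2*v^2 - 8*v) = v*(v + 2)*(v^2 - 2*v - 8) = v*(v + 2)^2*(v - 4)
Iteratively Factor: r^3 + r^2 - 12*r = (r)*(r^2 + r - 12) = r*(r + 4)*(r - 3)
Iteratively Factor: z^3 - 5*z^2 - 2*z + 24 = (z - 4)*(z^2 - z - 6) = (z - 4)*(z - 3)*(z + 2)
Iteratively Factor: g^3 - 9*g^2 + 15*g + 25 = (g + 1)*(g^2 - 10*g + 25) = (g - 5)*(g + 1)*(g - 5)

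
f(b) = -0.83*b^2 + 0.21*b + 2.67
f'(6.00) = -9.75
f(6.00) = -25.95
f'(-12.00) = 20.13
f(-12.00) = -119.37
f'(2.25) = -3.52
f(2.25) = -1.06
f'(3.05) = -4.85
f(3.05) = -4.41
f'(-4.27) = 7.30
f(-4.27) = -13.36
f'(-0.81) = 1.55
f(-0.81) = 1.96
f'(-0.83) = 1.59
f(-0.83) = 1.92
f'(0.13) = -0.01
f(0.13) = 2.68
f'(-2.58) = 4.49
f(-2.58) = -3.40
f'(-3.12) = 5.39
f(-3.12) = -6.06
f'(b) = 0.21 - 1.66*b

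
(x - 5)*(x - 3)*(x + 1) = x^3 - 7*x^2 + 7*x + 15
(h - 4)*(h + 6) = h^2 + 2*h - 24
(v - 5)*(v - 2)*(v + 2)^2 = v^4 - 3*v^3 - 14*v^2 + 12*v + 40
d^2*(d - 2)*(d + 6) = d^4 + 4*d^3 - 12*d^2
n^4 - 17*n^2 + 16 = (n - 4)*(n - 1)*(n + 1)*(n + 4)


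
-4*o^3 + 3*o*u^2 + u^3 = (-o + u)*(2*o + u)^2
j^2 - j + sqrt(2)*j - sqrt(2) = (j - 1)*(j + sqrt(2))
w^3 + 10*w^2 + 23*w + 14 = (w + 1)*(w + 2)*(w + 7)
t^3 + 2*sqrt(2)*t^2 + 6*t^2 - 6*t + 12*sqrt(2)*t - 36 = (t + 6)*(t - sqrt(2))*(t + 3*sqrt(2))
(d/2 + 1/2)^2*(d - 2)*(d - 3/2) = d^4/4 - 3*d^3/8 - 3*d^2/4 + 5*d/8 + 3/4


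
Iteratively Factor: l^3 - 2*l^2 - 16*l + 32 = (l - 4)*(l^2 + 2*l - 8) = (l - 4)*(l + 4)*(l - 2)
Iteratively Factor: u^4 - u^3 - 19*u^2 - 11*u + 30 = (u - 5)*(u^3 + 4*u^2 + u - 6) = (u - 5)*(u + 3)*(u^2 + u - 2) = (u - 5)*(u - 1)*(u + 3)*(u + 2)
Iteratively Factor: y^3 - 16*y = (y - 4)*(y^2 + 4*y) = (y - 4)*(y + 4)*(y)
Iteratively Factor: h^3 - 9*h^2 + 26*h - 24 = (h - 3)*(h^2 - 6*h + 8) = (h - 4)*(h - 3)*(h - 2)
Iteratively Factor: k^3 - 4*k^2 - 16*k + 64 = (k - 4)*(k^2 - 16) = (k - 4)^2*(k + 4)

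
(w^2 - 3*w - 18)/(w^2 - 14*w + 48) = (w + 3)/(w - 8)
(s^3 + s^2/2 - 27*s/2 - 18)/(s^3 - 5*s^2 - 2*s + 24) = (s^2 + 9*s/2 + 9/2)/(s^2 - s - 6)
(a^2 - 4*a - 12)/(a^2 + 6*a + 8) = (a - 6)/(a + 4)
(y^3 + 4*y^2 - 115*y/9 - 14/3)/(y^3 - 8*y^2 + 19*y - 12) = (9*y^3 + 36*y^2 - 115*y - 42)/(9*(y^3 - 8*y^2 + 19*y - 12))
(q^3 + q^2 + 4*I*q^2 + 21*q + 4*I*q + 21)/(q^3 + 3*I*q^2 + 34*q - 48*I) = (q^2 + q*(1 + 7*I) + 7*I)/(q^2 + 6*I*q + 16)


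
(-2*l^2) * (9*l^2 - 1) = -18*l^4 + 2*l^2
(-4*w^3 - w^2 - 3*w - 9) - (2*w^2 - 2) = -4*w^3 - 3*w^2 - 3*w - 7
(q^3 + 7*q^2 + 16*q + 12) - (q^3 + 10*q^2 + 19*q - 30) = -3*q^2 - 3*q + 42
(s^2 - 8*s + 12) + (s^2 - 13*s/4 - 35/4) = 2*s^2 - 45*s/4 + 13/4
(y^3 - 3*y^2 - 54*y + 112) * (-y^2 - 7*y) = -y^5 - 4*y^4 + 75*y^3 + 266*y^2 - 784*y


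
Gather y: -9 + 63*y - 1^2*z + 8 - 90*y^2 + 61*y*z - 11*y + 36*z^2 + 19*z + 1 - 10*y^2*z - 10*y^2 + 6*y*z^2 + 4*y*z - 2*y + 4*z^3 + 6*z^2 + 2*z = y^2*(-10*z - 100) + y*(6*z^2 + 65*z + 50) + 4*z^3 + 42*z^2 + 20*z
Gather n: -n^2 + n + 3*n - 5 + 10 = -n^2 + 4*n + 5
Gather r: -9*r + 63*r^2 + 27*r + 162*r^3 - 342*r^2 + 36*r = 162*r^3 - 279*r^2 + 54*r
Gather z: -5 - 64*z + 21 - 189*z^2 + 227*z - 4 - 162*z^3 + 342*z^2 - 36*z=-162*z^3 + 153*z^2 + 127*z + 12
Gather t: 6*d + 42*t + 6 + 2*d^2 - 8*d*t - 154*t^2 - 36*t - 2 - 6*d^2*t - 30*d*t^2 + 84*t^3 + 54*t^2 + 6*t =2*d^2 + 6*d + 84*t^3 + t^2*(-30*d - 100) + t*(-6*d^2 - 8*d + 12) + 4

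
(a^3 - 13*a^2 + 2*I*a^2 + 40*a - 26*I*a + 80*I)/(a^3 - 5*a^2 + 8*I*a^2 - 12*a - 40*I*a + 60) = (a - 8)/(a + 6*I)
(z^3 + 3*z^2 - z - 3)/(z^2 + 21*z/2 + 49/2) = 2*(z^3 + 3*z^2 - z - 3)/(2*z^2 + 21*z + 49)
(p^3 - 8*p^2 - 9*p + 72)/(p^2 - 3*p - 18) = (p^2 - 11*p + 24)/(p - 6)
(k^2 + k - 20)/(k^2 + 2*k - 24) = (k + 5)/(k + 6)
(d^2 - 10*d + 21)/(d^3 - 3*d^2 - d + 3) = (d - 7)/(d^2 - 1)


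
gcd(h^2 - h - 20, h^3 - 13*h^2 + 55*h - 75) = h - 5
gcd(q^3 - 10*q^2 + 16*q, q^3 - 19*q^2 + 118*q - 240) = q - 8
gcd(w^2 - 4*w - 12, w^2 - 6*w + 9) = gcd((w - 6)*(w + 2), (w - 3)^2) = 1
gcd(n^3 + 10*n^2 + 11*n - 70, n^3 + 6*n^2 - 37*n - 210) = n^2 + 12*n + 35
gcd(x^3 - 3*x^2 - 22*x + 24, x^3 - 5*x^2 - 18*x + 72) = x^2 - 2*x - 24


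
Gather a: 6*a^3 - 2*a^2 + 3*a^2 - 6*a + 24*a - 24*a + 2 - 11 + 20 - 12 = 6*a^3 + a^2 - 6*a - 1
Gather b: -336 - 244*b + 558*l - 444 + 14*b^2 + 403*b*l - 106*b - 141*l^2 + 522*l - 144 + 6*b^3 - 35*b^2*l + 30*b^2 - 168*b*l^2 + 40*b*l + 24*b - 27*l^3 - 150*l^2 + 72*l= 6*b^3 + b^2*(44 - 35*l) + b*(-168*l^2 + 443*l - 326) - 27*l^3 - 291*l^2 + 1152*l - 924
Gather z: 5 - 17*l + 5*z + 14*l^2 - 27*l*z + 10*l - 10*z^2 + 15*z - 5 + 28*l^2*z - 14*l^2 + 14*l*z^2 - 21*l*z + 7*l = z^2*(14*l - 10) + z*(28*l^2 - 48*l + 20)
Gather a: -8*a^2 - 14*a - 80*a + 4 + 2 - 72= -8*a^2 - 94*a - 66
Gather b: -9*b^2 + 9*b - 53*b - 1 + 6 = -9*b^2 - 44*b + 5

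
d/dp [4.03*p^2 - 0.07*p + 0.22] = 8.06*p - 0.07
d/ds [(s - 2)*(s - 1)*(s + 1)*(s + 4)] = 4*s^3 + 6*s^2 - 18*s - 2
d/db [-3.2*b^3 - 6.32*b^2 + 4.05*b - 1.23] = -9.6*b^2 - 12.64*b + 4.05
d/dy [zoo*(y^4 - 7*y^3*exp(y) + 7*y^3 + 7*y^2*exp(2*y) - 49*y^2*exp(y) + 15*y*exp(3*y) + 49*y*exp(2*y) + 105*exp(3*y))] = zoo*(y^3*exp(y) + y^3 + y^2*exp(2*y) + y^2*exp(y) + y^2 + y*exp(3*y) + y*exp(2*y) + y*exp(y) + exp(3*y) + exp(2*y))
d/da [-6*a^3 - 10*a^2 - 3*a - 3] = -18*a^2 - 20*a - 3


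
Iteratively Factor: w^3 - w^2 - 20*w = (w)*(w^2 - w - 20) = w*(w - 5)*(w + 4)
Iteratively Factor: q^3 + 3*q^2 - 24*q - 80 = (q - 5)*(q^2 + 8*q + 16) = (q - 5)*(q + 4)*(q + 4)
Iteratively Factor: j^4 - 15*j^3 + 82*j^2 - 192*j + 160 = (j - 4)*(j^3 - 11*j^2 + 38*j - 40) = (j - 4)*(j - 2)*(j^2 - 9*j + 20) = (j - 5)*(j - 4)*(j - 2)*(j - 4)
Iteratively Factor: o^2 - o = (o - 1)*(o)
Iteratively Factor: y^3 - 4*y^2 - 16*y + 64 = (y + 4)*(y^2 - 8*y + 16) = (y - 4)*(y + 4)*(y - 4)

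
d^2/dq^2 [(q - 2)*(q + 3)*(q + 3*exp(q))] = 3*q^2*exp(q) + 15*q*exp(q) + 6*q - 6*exp(q) + 2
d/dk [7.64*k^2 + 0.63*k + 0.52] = 15.28*k + 0.63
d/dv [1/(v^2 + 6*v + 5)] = 2*(-v - 3)/(v^2 + 6*v + 5)^2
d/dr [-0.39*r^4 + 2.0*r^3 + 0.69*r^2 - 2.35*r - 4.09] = -1.56*r^3 + 6.0*r^2 + 1.38*r - 2.35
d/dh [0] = 0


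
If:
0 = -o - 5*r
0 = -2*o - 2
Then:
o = -1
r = 1/5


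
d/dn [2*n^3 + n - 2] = 6*n^2 + 1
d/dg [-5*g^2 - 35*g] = -10*g - 35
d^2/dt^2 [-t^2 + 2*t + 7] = -2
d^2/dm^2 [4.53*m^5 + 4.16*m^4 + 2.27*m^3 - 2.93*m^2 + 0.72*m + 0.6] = 90.6*m^3 + 49.92*m^2 + 13.62*m - 5.86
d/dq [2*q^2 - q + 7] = 4*q - 1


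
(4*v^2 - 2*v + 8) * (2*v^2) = 8*v^4 - 4*v^3 + 16*v^2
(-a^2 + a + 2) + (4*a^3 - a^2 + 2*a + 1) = 4*a^3 - 2*a^2 + 3*a + 3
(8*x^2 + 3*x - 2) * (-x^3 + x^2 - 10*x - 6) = -8*x^5 + 5*x^4 - 75*x^3 - 80*x^2 + 2*x + 12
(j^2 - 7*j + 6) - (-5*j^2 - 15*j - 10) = 6*j^2 + 8*j + 16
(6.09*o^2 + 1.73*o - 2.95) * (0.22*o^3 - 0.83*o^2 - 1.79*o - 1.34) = 1.3398*o^5 - 4.6741*o^4 - 12.986*o^3 - 8.8088*o^2 + 2.9623*o + 3.953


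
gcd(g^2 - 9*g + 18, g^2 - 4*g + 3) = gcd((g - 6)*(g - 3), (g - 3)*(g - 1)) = g - 3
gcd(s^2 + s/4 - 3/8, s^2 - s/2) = s - 1/2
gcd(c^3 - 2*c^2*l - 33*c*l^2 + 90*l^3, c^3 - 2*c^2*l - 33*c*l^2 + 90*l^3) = c^3 - 2*c^2*l - 33*c*l^2 + 90*l^3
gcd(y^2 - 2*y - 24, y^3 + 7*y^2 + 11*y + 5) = 1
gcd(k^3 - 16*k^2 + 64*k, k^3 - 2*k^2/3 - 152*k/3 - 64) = k - 8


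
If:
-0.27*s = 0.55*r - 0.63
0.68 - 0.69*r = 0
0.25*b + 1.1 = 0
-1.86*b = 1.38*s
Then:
No Solution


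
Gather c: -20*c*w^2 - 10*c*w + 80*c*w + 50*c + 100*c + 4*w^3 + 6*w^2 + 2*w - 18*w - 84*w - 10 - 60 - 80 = c*(-20*w^2 + 70*w + 150) + 4*w^3 + 6*w^2 - 100*w - 150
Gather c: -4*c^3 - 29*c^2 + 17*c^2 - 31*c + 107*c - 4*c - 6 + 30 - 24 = -4*c^3 - 12*c^2 + 72*c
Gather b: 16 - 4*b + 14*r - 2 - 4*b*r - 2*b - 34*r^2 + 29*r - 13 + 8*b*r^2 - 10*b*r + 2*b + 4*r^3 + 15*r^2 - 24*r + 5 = b*(8*r^2 - 14*r - 4) + 4*r^3 - 19*r^2 + 19*r + 6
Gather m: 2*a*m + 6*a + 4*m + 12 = 6*a + m*(2*a + 4) + 12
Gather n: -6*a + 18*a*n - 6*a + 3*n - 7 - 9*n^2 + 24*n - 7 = -12*a - 9*n^2 + n*(18*a + 27) - 14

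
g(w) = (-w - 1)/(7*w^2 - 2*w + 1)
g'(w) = (2 - 14*w)*(-w - 1)/(7*w^2 - 2*w + 1)^2 - 1/(7*w^2 - 2*w + 1)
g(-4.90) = 0.02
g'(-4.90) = 0.00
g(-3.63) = 0.03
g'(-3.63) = 0.00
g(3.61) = -0.05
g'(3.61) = 0.02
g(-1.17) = 0.01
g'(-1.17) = -0.06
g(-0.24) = -0.40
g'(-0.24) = -1.68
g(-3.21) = 0.03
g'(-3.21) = 0.00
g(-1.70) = 0.03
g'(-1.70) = -0.01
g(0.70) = -0.56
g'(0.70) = 1.11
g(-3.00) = 0.03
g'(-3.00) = 0.00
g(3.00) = -0.07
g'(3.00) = 0.03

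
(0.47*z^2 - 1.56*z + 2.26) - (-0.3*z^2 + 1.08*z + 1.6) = 0.77*z^2 - 2.64*z + 0.66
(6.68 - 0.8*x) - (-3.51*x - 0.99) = 2.71*x + 7.67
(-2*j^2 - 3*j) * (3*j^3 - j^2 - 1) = -6*j^5 - 7*j^4 + 3*j^3 + 2*j^2 + 3*j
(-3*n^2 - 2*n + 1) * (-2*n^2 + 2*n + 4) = 6*n^4 - 2*n^3 - 18*n^2 - 6*n + 4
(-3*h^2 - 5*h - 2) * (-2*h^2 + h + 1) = 6*h^4 + 7*h^3 - 4*h^2 - 7*h - 2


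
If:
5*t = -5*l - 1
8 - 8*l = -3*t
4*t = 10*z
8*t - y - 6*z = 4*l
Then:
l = 37/55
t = -48/55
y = -2084/275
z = -96/275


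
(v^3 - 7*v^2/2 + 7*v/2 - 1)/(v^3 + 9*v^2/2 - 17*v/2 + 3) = (v - 2)/(v + 6)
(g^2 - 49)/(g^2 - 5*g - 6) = (49 - g^2)/(-g^2 + 5*g + 6)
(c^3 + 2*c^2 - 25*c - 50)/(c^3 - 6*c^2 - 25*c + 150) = (c + 2)/(c - 6)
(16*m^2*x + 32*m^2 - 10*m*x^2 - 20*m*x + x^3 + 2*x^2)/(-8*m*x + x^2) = -2*m - 4*m/x + x + 2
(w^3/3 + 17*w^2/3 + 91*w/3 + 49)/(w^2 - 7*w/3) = (w^3 + 17*w^2 + 91*w + 147)/(w*(3*w - 7))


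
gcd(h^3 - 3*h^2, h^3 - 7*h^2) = h^2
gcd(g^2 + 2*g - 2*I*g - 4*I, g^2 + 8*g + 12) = g + 2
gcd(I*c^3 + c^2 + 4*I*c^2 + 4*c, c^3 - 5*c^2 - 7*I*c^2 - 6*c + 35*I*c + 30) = c - I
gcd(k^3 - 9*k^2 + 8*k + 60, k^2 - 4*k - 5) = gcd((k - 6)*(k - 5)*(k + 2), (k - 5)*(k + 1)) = k - 5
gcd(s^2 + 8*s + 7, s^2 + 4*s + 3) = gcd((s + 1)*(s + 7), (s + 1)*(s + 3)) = s + 1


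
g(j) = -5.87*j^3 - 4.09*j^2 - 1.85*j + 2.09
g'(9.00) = -1501.88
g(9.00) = -4625.08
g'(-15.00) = -3841.40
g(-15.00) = 18920.84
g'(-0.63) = -3.69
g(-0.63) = 3.10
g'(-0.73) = -5.26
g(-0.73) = 3.54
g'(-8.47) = -1195.92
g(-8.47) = 3291.22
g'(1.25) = -39.59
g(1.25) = -18.08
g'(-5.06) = -411.34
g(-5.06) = 667.22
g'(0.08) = -2.62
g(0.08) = 1.91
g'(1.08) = -31.22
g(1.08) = -12.07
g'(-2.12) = -63.65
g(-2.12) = 43.56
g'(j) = -17.61*j^2 - 8.18*j - 1.85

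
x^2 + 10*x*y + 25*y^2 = (x + 5*y)^2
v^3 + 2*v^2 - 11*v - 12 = (v - 3)*(v + 1)*(v + 4)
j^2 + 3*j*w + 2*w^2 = (j + w)*(j + 2*w)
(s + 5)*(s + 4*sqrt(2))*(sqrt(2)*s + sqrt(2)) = sqrt(2)*s^3 + 8*s^2 + 6*sqrt(2)*s^2 + 5*sqrt(2)*s + 48*s + 40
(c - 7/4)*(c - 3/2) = c^2 - 13*c/4 + 21/8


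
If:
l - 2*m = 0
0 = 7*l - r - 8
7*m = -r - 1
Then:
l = 2/3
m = 1/3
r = -10/3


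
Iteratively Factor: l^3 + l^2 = (l)*(l^2 + l) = l^2*(l + 1)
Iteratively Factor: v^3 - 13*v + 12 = (v + 4)*(v^2 - 4*v + 3) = (v - 1)*(v + 4)*(v - 3)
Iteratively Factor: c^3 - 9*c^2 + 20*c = (c - 4)*(c^2 - 5*c) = (c - 5)*(c - 4)*(c)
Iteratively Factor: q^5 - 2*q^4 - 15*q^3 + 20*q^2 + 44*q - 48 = (q - 1)*(q^4 - q^3 - 16*q^2 + 4*q + 48) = (q - 4)*(q - 1)*(q^3 + 3*q^2 - 4*q - 12) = (q - 4)*(q - 2)*(q - 1)*(q^2 + 5*q + 6) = (q - 4)*(q - 2)*(q - 1)*(q + 3)*(q + 2)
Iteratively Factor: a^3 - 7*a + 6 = (a - 1)*(a^2 + a - 6) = (a - 2)*(a - 1)*(a + 3)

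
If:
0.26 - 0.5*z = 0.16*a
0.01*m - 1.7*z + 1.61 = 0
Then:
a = 1.625 - 3.125*z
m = 170.0*z - 161.0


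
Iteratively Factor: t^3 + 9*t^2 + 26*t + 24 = (t + 3)*(t^2 + 6*t + 8) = (t + 3)*(t + 4)*(t + 2)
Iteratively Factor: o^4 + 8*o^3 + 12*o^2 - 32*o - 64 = (o - 2)*(o^3 + 10*o^2 + 32*o + 32) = (o - 2)*(o + 4)*(o^2 + 6*o + 8) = (o - 2)*(o + 2)*(o + 4)*(o + 4)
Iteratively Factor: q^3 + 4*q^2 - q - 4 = (q + 4)*(q^2 - 1) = (q + 1)*(q + 4)*(q - 1)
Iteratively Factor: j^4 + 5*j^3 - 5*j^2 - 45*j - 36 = (j + 3)*(j^3 + 2*j^2 - 11*j - 12) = (j - 3)*(j + 3)*(j^2 + 5*j + 4) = (j - 3)*(j + 3)*(j + 4)*(j + 1)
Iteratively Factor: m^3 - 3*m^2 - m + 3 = (m - 3)*(m^2 - 1) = (m - 3)*(m + 1)*(m - 1)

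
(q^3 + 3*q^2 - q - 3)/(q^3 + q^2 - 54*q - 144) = (q^2 - 1)/(q^2 - 2*q - 48)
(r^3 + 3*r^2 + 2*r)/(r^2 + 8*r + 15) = r*(r^2 + 3*r + 2)/(r^2 + 8*r + 15)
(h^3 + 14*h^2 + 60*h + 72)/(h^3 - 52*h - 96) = (h + 6)/(h - 8)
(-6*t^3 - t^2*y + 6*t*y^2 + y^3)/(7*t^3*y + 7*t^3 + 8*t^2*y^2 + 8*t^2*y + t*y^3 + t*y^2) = (-6*t^2 + 5*t*y + y^2)/(t*(7*t*y + 7*t + y^2 + y))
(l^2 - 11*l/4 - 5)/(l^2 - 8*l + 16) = (l + 5/4)/(l - 4)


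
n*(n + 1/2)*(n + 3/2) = n^3 + 2*n^2 + 3*n/4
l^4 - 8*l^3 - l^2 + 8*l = l*(l - 8)*(l - 1)*(l + 1)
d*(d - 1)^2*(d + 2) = d^4 - 3*d^2 + 2*d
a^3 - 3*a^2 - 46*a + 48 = (a - 8)*(a - 1)*(a + 6)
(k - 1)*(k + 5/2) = k^2 + 3*k/2 - 5/2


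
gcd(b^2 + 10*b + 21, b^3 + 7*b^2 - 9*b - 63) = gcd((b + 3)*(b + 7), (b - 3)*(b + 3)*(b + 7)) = b^2 + 10*b + 21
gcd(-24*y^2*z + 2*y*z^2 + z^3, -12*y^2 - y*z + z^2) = 4*y - z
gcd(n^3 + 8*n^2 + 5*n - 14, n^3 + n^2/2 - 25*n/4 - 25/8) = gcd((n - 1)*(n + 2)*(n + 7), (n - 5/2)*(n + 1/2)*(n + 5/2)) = 1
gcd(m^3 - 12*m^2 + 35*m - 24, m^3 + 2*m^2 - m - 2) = m - 1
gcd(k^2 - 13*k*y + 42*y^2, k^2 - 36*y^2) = -k + 6*y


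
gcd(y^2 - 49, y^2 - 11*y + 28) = y - 7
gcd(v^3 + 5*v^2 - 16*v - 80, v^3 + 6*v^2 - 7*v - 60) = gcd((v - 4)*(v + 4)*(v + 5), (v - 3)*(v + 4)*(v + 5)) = v^2 + 9*v + 20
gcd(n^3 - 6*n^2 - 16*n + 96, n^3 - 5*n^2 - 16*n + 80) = n^2 - 16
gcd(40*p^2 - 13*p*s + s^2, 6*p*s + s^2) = 1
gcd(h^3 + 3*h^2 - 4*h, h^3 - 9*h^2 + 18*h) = h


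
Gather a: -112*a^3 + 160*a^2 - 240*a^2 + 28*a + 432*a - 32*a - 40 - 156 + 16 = -112*a^3 - 80*a^2 + 428*a - 180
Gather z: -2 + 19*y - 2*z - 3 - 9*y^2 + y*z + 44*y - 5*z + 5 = -9*y^2 + 63*y + z*(y - 7)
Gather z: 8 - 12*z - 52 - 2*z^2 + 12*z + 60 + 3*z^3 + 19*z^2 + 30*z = 3*z^3 + 17*z^2 + 30*z + 16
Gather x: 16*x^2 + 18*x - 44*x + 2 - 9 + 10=16*x^2 - 26*x + 3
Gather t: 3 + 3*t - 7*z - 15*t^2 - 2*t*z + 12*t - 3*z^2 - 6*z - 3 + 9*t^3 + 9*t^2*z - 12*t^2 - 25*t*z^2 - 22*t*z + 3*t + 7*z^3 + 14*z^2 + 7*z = 9*t^3 + t^2*(9*z - 27) + t*(-25*z^2 - 24*z + 18) + 7*z^3 + 11*z^2 - 6*z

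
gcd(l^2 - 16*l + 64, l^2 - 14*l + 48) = l - 8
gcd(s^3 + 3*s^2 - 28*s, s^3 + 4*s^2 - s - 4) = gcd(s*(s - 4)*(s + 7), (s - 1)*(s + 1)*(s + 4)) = 1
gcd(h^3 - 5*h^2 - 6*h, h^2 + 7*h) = h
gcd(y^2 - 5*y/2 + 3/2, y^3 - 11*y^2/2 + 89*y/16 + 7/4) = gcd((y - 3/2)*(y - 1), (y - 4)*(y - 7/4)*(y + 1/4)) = 1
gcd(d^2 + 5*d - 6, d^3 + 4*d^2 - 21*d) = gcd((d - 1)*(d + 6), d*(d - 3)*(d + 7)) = 1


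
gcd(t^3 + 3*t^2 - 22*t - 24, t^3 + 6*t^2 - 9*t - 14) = t + 1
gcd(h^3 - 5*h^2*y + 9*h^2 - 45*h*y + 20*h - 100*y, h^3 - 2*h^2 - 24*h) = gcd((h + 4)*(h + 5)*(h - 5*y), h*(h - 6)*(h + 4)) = h + 4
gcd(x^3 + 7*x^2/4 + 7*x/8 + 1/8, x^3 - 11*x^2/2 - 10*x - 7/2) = x^2 + 3*x/2 + 1/2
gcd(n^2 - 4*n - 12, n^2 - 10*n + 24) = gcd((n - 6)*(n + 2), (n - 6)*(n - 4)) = n - 6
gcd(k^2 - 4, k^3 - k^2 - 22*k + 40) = k - 2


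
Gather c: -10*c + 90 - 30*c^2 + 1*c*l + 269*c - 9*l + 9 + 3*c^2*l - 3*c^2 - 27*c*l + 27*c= c^2*(3*l - 33) + c*(286 - 26*l) - 9*l + 99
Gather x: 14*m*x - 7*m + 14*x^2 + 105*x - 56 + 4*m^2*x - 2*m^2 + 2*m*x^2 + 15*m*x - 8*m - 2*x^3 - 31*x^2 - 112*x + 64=-2*m^2 - 15*m - 2*x^3 + x^2*(2*m - 17) + x*(4*m^2 + 29*m - 7) + 8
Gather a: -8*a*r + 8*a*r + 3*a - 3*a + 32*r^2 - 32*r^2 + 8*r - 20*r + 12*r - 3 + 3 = 0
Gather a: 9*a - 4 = 9*a - 4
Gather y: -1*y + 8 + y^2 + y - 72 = y^2 - 64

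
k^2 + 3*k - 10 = (k - 2)*(k + 5)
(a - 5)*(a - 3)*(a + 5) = a^3 - 3*a^2 - 25*a + 75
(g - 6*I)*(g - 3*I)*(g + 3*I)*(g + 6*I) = g^4 + 45*g^2 + 324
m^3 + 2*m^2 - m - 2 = (m - 1)*(m + 1)*(m + 2)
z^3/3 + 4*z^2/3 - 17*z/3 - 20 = (z/3 + 1)*(z - 4)*(z + 5)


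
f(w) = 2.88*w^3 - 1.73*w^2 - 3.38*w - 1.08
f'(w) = 8.64*w^2 - 3.46*w - 3.38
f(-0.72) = -0.62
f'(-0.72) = 3.59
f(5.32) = 365.61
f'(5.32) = 222.75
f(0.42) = -2.59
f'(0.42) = -3.31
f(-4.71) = -324.46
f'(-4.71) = 204.59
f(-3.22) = -104.29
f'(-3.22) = 97.34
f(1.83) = 4.59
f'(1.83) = 19.22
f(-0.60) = -0.30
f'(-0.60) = 1.81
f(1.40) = -1.30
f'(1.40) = 8.71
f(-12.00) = -5186.28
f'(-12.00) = 1282.30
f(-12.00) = -5186.28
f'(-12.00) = 1282.30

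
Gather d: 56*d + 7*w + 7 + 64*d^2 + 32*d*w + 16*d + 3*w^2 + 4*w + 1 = 64*d^2 + d*(32*w + 72) + 3*w^2 + 11*w + 8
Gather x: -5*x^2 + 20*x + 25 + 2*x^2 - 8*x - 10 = -3*x^2 + 12*x + 15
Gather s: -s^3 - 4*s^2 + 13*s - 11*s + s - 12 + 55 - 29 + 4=-s^3 - 4*s^2 + 3*s + 18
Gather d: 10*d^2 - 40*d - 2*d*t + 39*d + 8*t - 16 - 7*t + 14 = 10*d^2 + d*(-2*t - 1) + t - 2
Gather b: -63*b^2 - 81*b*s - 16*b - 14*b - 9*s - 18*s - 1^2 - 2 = -63*b^2 + b*(-81*s - 30) - 27*s - 3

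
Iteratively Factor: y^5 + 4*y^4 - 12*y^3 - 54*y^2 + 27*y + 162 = (y + 3)*(y^4 + y^3 - 15*y^2 - 9*y + 54) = (y + 3)^2*(y^3 - 2*y^2 - 9*y + 18) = (y + 3)^3*(y^2 - 5*y + 6) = (y - 3)*(y + 3)^3*(y - 2)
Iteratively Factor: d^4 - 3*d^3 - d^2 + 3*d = (d + 1)*(d^3 - 4*d^2 + 3*d) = (d - 1)*(d + 1)*(d^2 - 3*d) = (d - 3)*(d - 1)*(d + 1)*(d)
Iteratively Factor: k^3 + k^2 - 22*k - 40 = (k + 2)*(k^2 - k - 20) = (k - 5)*(k + 2)*(k + 4)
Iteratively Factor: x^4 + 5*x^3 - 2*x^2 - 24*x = (x - 2)*(x^3 + 7*x^2 + 12*x) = x*(x - 2)*(x^2 + 7*x + 12) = x*(x - 2)*(x + 4)*(x + 3)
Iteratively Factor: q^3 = (q)*(q^2) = q^2*(q)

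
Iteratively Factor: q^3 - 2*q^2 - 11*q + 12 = (q + 3)*(q^2 - 5*q + 4) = (q - 1)*(q + 3)*(q - 4)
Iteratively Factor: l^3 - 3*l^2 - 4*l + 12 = (l - 3)*(l^2 - 4) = (l - 3)*(l - 2)*(l + 2)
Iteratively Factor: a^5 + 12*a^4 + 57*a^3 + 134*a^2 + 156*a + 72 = (a + 3)*(a^4 + 9*a^3 + 30*a^2 + 44*a + 24) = (a + 2)*(a + 3)*(a^3 + 7*a^2 + 16*a + 12) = (a + 2)^2*(a + 3)*(a^2 + 5*a + 6) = (a + 2)^3*(a + 3)*(a + 3)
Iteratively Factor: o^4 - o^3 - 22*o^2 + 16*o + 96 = (o + 2)*(o^3 - 3*o^2 - 16*o + 48) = (o - 4)*(o + 2)*(o^2 + o - 12) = (o - 4)*(o + 2)*(o + 4)*(o - 3)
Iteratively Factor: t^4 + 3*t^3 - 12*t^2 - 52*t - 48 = (t + 2)*(t^3 + t^2 - 14*t - 24) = (t + 2)^2*(t^2 - t - 12) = (t + 2)^2*(t + 3)*(t - 4)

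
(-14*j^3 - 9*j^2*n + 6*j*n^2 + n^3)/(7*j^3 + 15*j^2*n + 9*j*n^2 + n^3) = (-2*j + n)/(j + n)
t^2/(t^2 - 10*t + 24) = t^2/(t^2 - 10*t + 24)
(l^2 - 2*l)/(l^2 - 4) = l/(l + 2)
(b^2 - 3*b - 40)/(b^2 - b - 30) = (b - 8)/(b - 6)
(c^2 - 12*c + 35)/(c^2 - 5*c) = (c - 7)/c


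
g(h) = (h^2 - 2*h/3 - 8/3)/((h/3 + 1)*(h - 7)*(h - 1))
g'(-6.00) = -0.09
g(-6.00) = -0.41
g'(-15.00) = -0.00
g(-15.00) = -0.17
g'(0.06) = -0.44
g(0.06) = -0.41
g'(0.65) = -2.48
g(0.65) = -0.99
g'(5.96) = -1.95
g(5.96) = -1.87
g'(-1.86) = -0.54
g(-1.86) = 0.21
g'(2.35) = -0.28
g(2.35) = -0.12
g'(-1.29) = -0.30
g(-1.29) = -0.01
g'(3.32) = -0.22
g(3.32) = -0.34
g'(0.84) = -11.49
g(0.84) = -2.00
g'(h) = (2*h - 2/3)/((h/3 + 1)*(h - 7)*(h - 1)) - (h^2 - 2*h/3 - 8/3)/((h/3 + 1)*(h - 7)*(h - 1)^2) - (h^2 - 2*h/3 - 8/3)/((h/3 + 1)*(h - 7)^2*(h - 1)) - (h^2 - 2*h/3 - 8/3)/(3*(h/3 + 1)^2*(h - 7)*(h - 1))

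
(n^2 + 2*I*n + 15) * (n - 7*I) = n^3 - 5*I*n^2 + 29*n - 105*I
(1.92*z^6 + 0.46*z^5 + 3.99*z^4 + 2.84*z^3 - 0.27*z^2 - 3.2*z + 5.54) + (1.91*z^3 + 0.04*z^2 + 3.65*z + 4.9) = 1.92*z^6 + 0.46*z^5 + 3.99*z^4 + 4.75*z^3 - 0.23*z^2 + 0.45*z + 10.44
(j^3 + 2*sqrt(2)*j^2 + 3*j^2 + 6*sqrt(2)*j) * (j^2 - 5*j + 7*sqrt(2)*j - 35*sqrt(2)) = j^5 - 2*j^4 + 9*sqrt(2)*j^4 - 18*sqrt(2)*j^3 + 13*j^3 - 135*sqrt(2)*j^2 - 56*j^2 - 420*j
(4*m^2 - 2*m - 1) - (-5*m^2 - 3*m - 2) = 9*m^2 + m + 1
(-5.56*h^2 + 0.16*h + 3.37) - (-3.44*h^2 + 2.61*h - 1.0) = -2.12*h^2 - 2.45*h + 4.37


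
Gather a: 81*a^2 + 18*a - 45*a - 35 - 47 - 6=81*a^2 - 27*a - 88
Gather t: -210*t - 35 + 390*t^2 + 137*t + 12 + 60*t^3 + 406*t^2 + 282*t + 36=60*t^3 + 796*t^2 + 209*t + 13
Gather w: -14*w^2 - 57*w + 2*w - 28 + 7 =-14*w^2 - 55*w - 21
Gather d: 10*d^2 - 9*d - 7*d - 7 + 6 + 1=10*d^2 - 16*d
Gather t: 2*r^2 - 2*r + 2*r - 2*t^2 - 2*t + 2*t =2*r^2 - 2*t^2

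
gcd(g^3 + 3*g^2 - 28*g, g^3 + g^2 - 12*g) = g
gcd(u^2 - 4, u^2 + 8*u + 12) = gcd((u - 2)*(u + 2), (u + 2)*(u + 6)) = u + 2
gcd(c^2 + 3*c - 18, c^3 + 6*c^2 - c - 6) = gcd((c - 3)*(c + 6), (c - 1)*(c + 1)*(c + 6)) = c + 6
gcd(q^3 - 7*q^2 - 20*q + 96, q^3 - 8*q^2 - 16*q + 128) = q^2 - 4*q - 32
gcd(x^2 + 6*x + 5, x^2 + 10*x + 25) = x + 5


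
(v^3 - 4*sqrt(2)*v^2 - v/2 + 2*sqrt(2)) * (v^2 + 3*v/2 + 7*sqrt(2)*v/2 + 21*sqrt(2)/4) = v^5 - sqrt(2)*v^4/2 + 3*v^4/2 - 57*v^3/2 - 3*sqrt(2)*v^3/4 - 171*v^2/4 + sqrt(2)*v^2/4 + 3*sqrt(2)*v/8 + 14*v + 21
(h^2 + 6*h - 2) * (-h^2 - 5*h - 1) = -h^4 - 11*h^3 - 29*h^2 + 4*h + 2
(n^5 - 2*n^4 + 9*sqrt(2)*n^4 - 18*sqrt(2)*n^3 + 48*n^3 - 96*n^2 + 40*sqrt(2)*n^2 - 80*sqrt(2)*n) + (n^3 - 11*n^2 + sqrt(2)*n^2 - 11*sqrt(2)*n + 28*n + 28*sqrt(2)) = n^5 - 2*n^4 + 9*sqrt(2)*n^4 - 18*sqrt(2)*n^3 + 49*n^3 - 107*n^2 + 41*sqrt(2)*n^2 - 91*sqrt(2)*n + 28*n + 28*sqrt(2)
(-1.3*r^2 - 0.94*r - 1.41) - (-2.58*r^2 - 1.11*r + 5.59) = 1.28*r^2 + 0.17*r - 7.0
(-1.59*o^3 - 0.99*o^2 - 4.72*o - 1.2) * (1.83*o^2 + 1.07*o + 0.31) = -2.9097*o^5 - 3.513*o^4 - 10.1898*o^3 - 7.5533*o^2 - 2.7472*o - 0.372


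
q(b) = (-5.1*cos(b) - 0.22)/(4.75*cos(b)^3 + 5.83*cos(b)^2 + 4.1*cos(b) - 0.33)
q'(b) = (-5.1*cos(b) - 0.22)*(14.25*sin(b)*cos(b)^2 + 11.66*sin(b)*cos(b) + 4.1*sin(b))/(4.75*cos(b)^3 + 5.83*cos(b)^2 + 4.1*cos(b) - 0.33)^2 + 5.1*sin(b)/(4.75*cos(b)^3 + 5.83*cos(b)^2 + 4.1*cos(b) - 0.33) = -(48.45*cos(b)^3 + 32.868*cos(b)^2 + 2.5652*cos(b) + 2.585)*sin(b)/(4.75*cos(b)^3 + 5.83*cos(b)^2 + 4.1*cos(b) - 0.33)^2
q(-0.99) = -0.68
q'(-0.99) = 0.92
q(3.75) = -1.66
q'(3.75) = -0.41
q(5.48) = -0.54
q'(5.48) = 0.55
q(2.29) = -1.69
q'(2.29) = -0.28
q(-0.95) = -0.64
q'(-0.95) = 0.82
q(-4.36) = -1.24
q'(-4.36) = -2.19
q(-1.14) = -0.86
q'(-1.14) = 1.56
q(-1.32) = -1.33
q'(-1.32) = 4.63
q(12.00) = -0.45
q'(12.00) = 0.30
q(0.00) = -0.37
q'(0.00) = 0.00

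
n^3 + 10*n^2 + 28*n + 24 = (n + 2)^2*(n + 6)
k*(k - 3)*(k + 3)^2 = k^4 + 3*k^3 - 9*k^2 - 27*k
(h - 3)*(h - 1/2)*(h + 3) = h^3 - h^2/2 - 9*h + 9/2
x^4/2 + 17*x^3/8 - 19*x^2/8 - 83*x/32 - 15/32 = (x/2 + 1/4)*(x - 3/2)*(x + 1/4)*(x + 5)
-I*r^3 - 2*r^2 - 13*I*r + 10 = (r - 5*I)*(r + 2*I)*(-I*r + 1)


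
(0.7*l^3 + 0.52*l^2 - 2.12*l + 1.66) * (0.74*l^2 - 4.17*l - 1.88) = 0.518*l^5 - 2.5342*l^4 - 5.0532*l^3 + 9.0912*l^2 - 2.9366*l - 3.1208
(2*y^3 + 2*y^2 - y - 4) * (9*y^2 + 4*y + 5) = 18*y^5 + 26*y^4 + 9*y^3 - 30*y^2 - 21*y - 20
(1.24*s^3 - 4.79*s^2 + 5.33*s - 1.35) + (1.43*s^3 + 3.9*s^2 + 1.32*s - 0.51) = 2.67*s^3 - 0.89*s^2 + 6.65*s - 1.86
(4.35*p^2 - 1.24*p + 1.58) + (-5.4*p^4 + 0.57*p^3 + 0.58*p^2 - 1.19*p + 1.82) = -5.4*p^4 + 0.57*p^3 + 4.93*p^2 - 2.43*p + 3.4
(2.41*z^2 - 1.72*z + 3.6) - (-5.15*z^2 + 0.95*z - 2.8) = 7.56*z^2 - 2.67*z + 6.4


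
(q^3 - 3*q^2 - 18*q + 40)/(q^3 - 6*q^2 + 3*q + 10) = (q + 4)/(q + 1)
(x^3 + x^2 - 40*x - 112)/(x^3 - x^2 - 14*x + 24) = (x^2 - 3*x - 28)/(x^2 - 5*x + 6)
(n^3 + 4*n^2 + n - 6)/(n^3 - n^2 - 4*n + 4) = (n + 3)/(n - 2)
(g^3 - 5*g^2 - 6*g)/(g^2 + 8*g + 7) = g*(g - 6)/(g + 7)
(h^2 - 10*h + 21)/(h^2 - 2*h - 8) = (-h^2 + 10*h - 21)/(-h^2 + 2*h + 8)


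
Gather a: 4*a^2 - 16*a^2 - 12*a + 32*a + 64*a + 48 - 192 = -12*a^2 + 84*a - 144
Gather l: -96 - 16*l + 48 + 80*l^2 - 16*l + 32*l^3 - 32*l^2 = 32*l^3 + 48*l^2 - 32*l - 48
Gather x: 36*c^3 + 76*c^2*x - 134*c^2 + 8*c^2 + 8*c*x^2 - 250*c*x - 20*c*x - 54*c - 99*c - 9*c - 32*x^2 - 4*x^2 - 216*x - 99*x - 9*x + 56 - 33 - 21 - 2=36*c^3 - 126*c^2 - 162*c + x^2*(8*c - 36) + x*(76*c^2 - 270*c - 324)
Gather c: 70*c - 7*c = 63*c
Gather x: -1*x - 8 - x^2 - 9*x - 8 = -x^2 - 10*x - 16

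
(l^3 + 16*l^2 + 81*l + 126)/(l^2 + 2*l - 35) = (l^2 + 9*l + 18)/(l - 5)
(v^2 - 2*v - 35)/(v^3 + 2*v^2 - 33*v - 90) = (v - 7)/(v^2 - 3*v - 18)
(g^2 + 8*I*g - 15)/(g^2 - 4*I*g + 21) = (g + 5*I)/(g - 7*I)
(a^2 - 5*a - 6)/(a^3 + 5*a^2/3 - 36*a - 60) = 3*(a + 1)/(3*a^2 + 23*a + 30)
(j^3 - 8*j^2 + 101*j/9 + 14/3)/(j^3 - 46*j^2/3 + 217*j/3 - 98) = (j + 1/3)/(j - 7)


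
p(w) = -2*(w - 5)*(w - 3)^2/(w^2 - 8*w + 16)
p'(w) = -2*(8 - 2*w)*(w - 5)*(w - 3)^2/(w^2 - 8*w + 16)^2 - 2*(w - 5)*(2*w - 6)/(w^2 - 8*w + 16) - 2*(w - 3)^2/(w^2 - 8*w + 16)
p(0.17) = 5.27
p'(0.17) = -2.07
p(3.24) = 0.35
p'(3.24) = 3.65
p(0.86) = 3.85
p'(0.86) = -2.07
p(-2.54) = 10.82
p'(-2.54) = -2.03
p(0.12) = 5.38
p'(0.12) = -2.06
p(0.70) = 4.18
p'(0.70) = -2.07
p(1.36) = 2.81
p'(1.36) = -2.07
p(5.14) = -0.99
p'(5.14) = -6.24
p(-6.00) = 17.82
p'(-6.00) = -2.02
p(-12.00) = 29.88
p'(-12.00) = -2.01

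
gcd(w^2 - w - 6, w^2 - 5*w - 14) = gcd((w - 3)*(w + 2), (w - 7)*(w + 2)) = w + 2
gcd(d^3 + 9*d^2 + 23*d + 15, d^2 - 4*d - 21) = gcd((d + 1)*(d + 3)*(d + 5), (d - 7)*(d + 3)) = d + 3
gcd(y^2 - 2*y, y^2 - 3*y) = y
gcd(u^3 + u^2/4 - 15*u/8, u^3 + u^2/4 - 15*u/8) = u^3 + u^2/4 - 15*u/8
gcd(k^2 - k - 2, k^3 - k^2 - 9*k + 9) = 1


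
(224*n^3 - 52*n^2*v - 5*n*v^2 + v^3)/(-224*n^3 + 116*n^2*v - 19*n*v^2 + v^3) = (7*n + v)/(-7*n + v)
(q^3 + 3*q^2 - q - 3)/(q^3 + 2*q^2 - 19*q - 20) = (q^2 + 2*q - 3)/(q^2 + q - 20)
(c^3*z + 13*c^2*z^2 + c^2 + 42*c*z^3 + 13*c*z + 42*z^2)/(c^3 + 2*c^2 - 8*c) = (c^3*z + 13*c^2*z^2 + c^2 + 42*c*z^3 + 13*c*z + 42*z^2)/(c*(c^2 + 2*c - 8))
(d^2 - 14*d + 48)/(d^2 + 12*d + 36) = (d^2 - 14*d + 48)/(d^2 + 12*d + 36)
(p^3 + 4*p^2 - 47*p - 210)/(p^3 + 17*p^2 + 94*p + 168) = (p^2 - 2*p - 35)/(p^2 + 11*p + 28)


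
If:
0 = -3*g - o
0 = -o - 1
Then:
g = 1/3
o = -1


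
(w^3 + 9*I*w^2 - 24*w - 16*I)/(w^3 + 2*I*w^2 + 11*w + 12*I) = (w + 4*I)/(w - 3*I)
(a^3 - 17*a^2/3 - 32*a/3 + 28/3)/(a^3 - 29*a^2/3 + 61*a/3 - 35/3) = (3*a^2 + 4*a - 4)/(3*a^2 - 8*a + 5)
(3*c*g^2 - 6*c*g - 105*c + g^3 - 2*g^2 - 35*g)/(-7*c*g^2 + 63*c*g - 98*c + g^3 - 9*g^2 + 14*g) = (-3*c*g - 15*c - g^2 - 5*g)/(7*c*g - 14*c - g^2 + 2*g)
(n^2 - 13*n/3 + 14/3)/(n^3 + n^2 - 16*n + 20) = (n - 7/3)/(n^2 + 3*n - 10)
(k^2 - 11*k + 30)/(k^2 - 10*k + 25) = (k - 6)/(k - 5)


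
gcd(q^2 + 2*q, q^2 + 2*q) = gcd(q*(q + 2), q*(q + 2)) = q^2 + 2*q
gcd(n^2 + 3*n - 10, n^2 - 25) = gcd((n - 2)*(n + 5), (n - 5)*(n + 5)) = n + 5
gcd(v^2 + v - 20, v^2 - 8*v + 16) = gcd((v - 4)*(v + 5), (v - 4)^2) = v - 4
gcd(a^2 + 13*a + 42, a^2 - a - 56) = a + 7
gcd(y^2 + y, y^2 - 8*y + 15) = 1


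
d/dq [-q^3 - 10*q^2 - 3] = q*(-3*q - 20)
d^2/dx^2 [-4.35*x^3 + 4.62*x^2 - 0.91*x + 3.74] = 9.24 - 26.1*x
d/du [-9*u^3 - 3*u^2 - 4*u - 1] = -27*u^2 - 6*u - 4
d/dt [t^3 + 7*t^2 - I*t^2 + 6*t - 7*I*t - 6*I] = 3*t^2 + 2*t*(7 - I) + 6 - 7*I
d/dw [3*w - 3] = 3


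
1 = 1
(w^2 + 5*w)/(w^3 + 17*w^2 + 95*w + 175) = w/(w^2 + 12*w + 35)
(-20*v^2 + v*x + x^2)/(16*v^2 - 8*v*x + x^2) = (5*v + x)/(-4*v + x)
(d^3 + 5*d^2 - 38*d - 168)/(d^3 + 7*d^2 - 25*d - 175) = (d^2 - 2*d - 24)/(d^2 - 25)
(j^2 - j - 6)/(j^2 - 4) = (j - 3)/(j - 2)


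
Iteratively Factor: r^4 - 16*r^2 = (r + 4)*(r^3 - 4*r^2) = r*(r + 4)*(r^2 - 4*r) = r^2*(r + 4)*(r - 4)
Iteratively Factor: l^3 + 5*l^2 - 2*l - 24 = (l + 4)*(l^2 + l - 6) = (l - 2)*(l + 4)*(l + 3)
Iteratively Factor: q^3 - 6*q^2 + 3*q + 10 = (q - 5)*(q^2 - q - 2) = (q - 5)*(q + 1)*(q - 2)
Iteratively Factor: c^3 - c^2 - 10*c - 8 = (c - 4)*(c^2 + 3*c + 2) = (c - 4)*(c + 2)*(c + 1)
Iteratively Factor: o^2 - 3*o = (o - 3)*(o)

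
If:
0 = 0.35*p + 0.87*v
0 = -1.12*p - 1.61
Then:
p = -1.44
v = 0.58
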